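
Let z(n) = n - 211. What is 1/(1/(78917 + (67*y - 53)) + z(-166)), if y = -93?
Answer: -72633/27382640 ≈ -0.0026525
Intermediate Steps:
z(n) = -211 + n
1/(1/(78917 + (67*y - 53)) + z(-166)) = 1/(1/(78917 + (67*(-93) - 53)) + (-211 - 166)) = 1/(1/(78917 + (-6231 - 53)) - 377) = 1/(1/(78917 - 6284) - 377) = 1/(1/72633 - 377) = 1/(-27382640/72633) = -72633/27382640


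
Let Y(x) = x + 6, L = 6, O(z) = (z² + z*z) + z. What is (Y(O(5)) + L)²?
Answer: 4489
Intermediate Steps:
O(z) = z + 2*z² (O(z) = (z² + z²) + z = 2*z² + z = z + 2*z²)
Y(x) = 6 + x
(Y(O(5)) + L)² = ((6 + 5*(1 + 2*5)) + 6)² = ((6 + 5*(1 + 10)) + 6)² = ((6 + 5*11) + 6)² = ((6 + 55) + 6)² = (61 + 6)² = 67² = 4489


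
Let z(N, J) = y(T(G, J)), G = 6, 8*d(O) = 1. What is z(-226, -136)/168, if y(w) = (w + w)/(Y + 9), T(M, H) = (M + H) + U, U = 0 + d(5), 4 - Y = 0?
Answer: -1039/8736 ≈ -0.11893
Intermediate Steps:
Y = 4 (Y = 4 - 1*0 = 4 + 0 = 4)
d(O) = ⅛ (d(O) = (⅛)*1 = ⅛)
U = ⅛ (U = 0 + ⅛ = ⅛ ≈ 0.12500)
T(M, H) = ⅛ + H + M (T(M, H) = (M + H) + ⅛ = (H + M) + ⅛ = ⅛ + H + M)
y(w) = 2*w/13 (y(w) = (w + w)/(4 + 9) = (2*w)/13 = (2*w)*(1/13) = 2*w/13)
z(N, J) = 49/52 + 2*J/13 (z(N, J) = 2*(⅛ + J + 6)/13 = 2*(49/8 + J)/13 = 49/52 + 2*J/13)
z(-226, -136)/168 = (49/52 + (2/13)*(-136))/168 = (49/52 - 272/13)*(1/168) = -1039/52*1/168 = -1039/8736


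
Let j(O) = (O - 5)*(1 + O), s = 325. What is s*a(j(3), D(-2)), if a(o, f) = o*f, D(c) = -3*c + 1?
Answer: -18200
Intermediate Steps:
D(c) = 1 - 3*c
j(O) = (1 + O)*(-5 + O) (j(O) = (-5 + O)*(1 + O) = (1 + O)*(-5 + O))
a(o, f) = f*o
s*a(j(3), D(-2)) = 325*((1 - 3*(-2))*(-5 + 3² - 4*3)) = 325*((1 + 6)*(-5 + 9 - 12)) = 325*(7*(-8)) = 325*(-56) = -18200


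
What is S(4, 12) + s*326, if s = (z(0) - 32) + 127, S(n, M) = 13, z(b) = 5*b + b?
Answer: 30983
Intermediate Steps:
z(b) = 6*b
s = 95 (s = (6*0 - 32) + 127 = (0 - 32) + 127 = -32 + 127 = 95)
S(4, 12) + s*326 = 13 + 95*326 = 13 + 30970 = 30983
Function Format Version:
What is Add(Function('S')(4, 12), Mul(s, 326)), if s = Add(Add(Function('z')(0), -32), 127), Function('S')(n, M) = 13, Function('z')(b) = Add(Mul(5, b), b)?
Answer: 30983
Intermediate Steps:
Function('z')(b) = Mul(6, b)
s = 95 (s = Add(Add(Mul(6, 0), -32), 127) = Add(Add(0, -32), 127) = Add(-32, 127) = 95)
Add(Function('S')(4, 12), Mul(s, 326)) = Add(13, Mul(95, 326)) = Add(13, 30970) = 30983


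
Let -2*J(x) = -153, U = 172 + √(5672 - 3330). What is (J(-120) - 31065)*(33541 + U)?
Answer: -2089430601/2 - 61977*√2342/2 ≈ -1.0462e+9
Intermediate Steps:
U = 172 + √2342 ≈ 220.39
J(x) = 153/2 (J(x) = -½*(-153) = 153/2)
(J(-120) - 31065)*(33541 + U) = (153/2 - 31065)*(33541 + (172 + √2342)) = -61977*(33713 + √2342)/2 = -2089430601/2 - 61977*√2342/2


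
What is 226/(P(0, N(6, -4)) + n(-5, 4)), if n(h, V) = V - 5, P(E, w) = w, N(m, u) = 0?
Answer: -226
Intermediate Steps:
n(h, V) = -5 + V
226/(P(0, N(6, -4)) + n(-5, 4)) = 226/(0 + (-5 + 4)) = 226/(0 - 1) = 226/(-1) = 226*(-1) = -226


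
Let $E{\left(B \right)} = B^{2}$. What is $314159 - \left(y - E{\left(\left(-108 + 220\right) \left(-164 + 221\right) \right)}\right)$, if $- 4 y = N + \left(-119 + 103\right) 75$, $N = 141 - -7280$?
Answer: $\frac{164284681}{4} \approx 4.1071 \cdot 10^{7}$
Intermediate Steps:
$N = 7421$ ($N = 141 + 7280 = 7421$)
$y = - \frac{6221}{4}$ ($y = - \frac{7421 + \left(-119 + 103\right) 75}{4} = - \frac{7421 - 1200}{4} = \left(- \frac{1}{4}\right) 6221 = - \frac{6221}{4} \approx -1555.3$)
$314159 - \left(y - E{\left(\left(-108 + 220\right) \left(-164 + 221\right) \right)}\right) = 314159 - \left(- \frac{6221}{4} - \left(\left(-108 + 220\right) \left(-164 + 221\right)\right)^{2}\right) = 314159 + \left(\left(112 \cdot 57\right)^{2} + \frac{6221}{4}\right) = 314159 + \left(6384^{2} + \frac{6221}{4}\right) = 314159 + \left(40755456 + \frac{6221}{4}\right) = 314159 + \frac{163028045}{4} = \frac{164284681}{4}$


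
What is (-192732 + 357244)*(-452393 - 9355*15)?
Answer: -97509223616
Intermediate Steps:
(-192732 + 357244)*(-452393 - 9355*15) = 164512*(-452393 - 140325) = 164512*(-592718) = -97509223616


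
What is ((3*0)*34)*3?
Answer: 0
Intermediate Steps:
((3*0)*34)*3 = (0*34)*3 = 0*3 = 0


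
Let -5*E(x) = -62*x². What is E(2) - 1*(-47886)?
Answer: 239678/5 ≈ 47936.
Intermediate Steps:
E(x) = 62*x²/5 (E(x) = -(-62)*x²/5 = 62*x²/5)
E(2) - 1*(-47886) = (62/5)*2² - 1*(-47886) = (62/5)*4 + 47886 = 248/5 + 47886 = 239678/5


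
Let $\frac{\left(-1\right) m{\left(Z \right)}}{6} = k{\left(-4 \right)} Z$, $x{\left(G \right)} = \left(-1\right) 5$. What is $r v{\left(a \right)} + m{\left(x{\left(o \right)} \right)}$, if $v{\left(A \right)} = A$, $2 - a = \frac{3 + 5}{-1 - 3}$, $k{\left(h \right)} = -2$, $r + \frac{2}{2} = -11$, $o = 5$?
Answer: $-108$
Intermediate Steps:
$r = -12$ ($r = -1 - 11 = -12$)
$x{\left(G \right)} = -5$
$a = 4$ ($a = 2 - \frac{3 + 5}{-1 - 3} = 2 - \frac{8}{-4} = 2 - 8 \left(- \frac{1}{4}\right) = 2 - -2 = 2 + 2 = 4$)
$m{\left(Z \right)} = 12 Z$ ($m{\left(Z \right)} = - 6 \left(- 2 Z\right) = 12 Z$)
$r v{\left(a \right)} + m{\left(x{\left(o \right)} \right)} = \left(-12\right) 4 + 12 \left(-5\right) = -48 - 60 = -108$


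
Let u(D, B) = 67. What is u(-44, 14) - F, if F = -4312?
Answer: 4379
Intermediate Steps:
u(-44, 14) - F = 67 - 1*(-4312) = 67 + 4312 = 4379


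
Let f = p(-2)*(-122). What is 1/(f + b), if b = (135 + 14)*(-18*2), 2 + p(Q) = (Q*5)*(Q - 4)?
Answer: -1/12440 ≈ -8.0386e-5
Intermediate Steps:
p(Q) = -2 + 5*Q*(-4 + Q) (p(Q) = -2 + (Q*5)*(Q - 4) = -2 + (5*Q)*(-4 + Q) = -2 + 5*Q*(-4 + Q))
b = -5364 (b = 149*(-36) = -5364)
f = -7076 (f = (-2 - 20*(-2) + 5*(-2)**2)*(-122) = (-2 + 40 + 5*4)*(-122) = (-2 + 40 + 20)*(-122) = 58*(-122) = -7076)
1/(f + b) = 1/(-7076 - 5364) = 1/(-12440) = -1/12440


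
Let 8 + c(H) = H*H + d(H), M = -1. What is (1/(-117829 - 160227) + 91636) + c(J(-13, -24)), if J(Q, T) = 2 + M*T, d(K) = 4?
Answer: 25666793247/278056 ≈ 92308.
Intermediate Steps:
J(Q, T) = 2 - T
c(H) = -4 + H² (c(H) = -8 + (H*H + 4) = -8 + (H² + 4) = -8 + (4 + H²) = -4 + H²)
(1/(-117829 - 160227) + 91636) + c(J(-13, -24)) = (1/(-117829 - 160227) + 91636) + (-4 + (2 - 1*(-24))²) = (1/(-278056) + 91636) + (-4 + (2 + 24)²) = (-1/278056 + 91636) + (-4 + 26²) = 25479939615/278056 + (-4 + 676) = 25479939615/278056 + 672 = 25666793247/278056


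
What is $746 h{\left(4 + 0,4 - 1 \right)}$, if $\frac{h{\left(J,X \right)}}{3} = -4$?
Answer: $-8952$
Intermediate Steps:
$h{\left(J,X \right)} = -12$ ($h{\left(J,X \right)} = 3 \left(-4\right) = -12$)
$746 h{\left(4 + 0,4 - 1 \right)} = 746 \left(-12\right) = -8952$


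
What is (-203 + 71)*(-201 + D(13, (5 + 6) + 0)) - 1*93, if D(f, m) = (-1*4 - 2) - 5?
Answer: 27891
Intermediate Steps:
D(f, m) = -11 (D(f, m) = (-4 - 2) - 5 = -6 - 5 = -11)
(-203 + 71)*(-201 + D(13, (5 + 6) + 0)) - 1*93 = (-203 + 71)*(-201 - 11) - 1*93 = -132*(-212) - 93 = 27984 - 93 = 27891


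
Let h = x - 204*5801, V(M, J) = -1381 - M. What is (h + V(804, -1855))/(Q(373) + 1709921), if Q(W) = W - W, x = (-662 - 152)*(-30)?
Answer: -1161169/1709921 ≈ -0.67908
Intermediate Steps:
x = 24420 (x = -814*(-30) = 24420)
Q(W) = 0
h = -1158984 (h = 24420 - 204*5801 = 24420 - 1*1183404 = 24420 - 1183404 = -1158984)
(h + V(804, -1855))/(Q(373) + 1709921) = (-1158984 + (-1381 - 1*804))/(0 + 1709921) = (-1158984 + (-1381 - 804))/1709921 = (-1158984 - 2185)*(1/1709921) = -1161169*1/1709921 = -1161169/1709921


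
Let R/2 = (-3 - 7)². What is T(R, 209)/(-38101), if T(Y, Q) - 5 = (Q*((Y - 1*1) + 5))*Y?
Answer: -8527205/38101 ≈ -223.81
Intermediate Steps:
R = 200 (R = 2*(-3 - 7)² = 2*(-10)² = 2*100 = 200)
T(Y, Q) = 5 + Q*Y*(4 + Y) (T(Y, Q) = 5 + (Q*((Y - 1*1) + 5))*Y = 5 + (Q*((Y - 1) + 5))*Y = 5 + (Q*((-1 + Y) + 5))*Y = 5 + (Q*(4 + Y))*Y = 5 + Q*Y*(4 + Y))
T(R, 209)/(-38101) = (5 + 209*200² + 4*209*200)/(-38101) = (5 + 209*40000 + 167200)*(-1/38101) = (5 + 8360000 + 167200)*(-1/38101) = 8527205*(-1/38101) = -8527205/38101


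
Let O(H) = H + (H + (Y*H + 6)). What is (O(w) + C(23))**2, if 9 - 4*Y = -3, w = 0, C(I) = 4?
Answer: 100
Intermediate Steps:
Y = 3 (Y = 9/4 - 1/4*(-3) = 9/4 + 3/4 = 3)
O(H) = 6 + 5*H (O(H) = H + (H + (3*H + 6)) = H + (H + (6 + 3*H)) = H + (6 + 4*H) = 6 + 5*H)
(O(w) + C(23))**2 = ((6 + 5*0) + 4)**2 = ((6 + 0) + 4)**2 = (6 + 4)**2 = 10**2 = 100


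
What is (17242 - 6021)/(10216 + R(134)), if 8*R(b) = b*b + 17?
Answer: 12824/14243 ≈ 0.90037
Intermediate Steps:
R(b) = 17/8 + b**2/8 (R(b) = (b*b + 17)/8 = (b**2 + 17)/8 = (17 + b**2)/8 = 17/8 + b**2/8)
(17242 - 6021)/(10216 + R(134)) = (17242 - 6021)/(10216 + (17/8 + (1/8)*134**2)) = 11221/(10216 + (17/8 + (1/8)*17956)) = 11221/(10216 + (17/8 + 4489/2)) = 11221/(10216 + 17973/8) = 11221/(99701/8) = 11221*(8/99701) = 12824/14243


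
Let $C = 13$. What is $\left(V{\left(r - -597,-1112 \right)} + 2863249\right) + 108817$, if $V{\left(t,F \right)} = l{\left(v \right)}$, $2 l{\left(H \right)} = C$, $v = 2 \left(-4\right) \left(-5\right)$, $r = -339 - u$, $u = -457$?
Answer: $\frac{5944145}{2} \approx 2.9721 \cdot 10^{6}$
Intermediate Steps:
$r = 118$ ($r = -339 - -457 = -339 + 457 = 118$)
$v = 40$ ($v = \left(-8\right) \left(-5\right) = 40$)
$l{\left(H \right)} = \frac{13}{2}$ ($l{\left(H \right)} = \frac{1}{2} \cdot 13 = \frac{13}{2}$)
$V{\left(t,F \right)} = \frac{13}{2}$
$\left(V{\left(r - -597,-1112 \right)} + 2863249\right) + 108817 = \left(\frac{13}{2} + 2863249\right) + 108817 = \frac{5726511}{2} + 108817 = \frac{5944145}{2}$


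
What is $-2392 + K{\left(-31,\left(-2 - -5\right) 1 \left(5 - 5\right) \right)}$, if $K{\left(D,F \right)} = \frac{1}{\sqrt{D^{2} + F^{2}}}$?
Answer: $- \frac{74151}{31} \approx -2392.0$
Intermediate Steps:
$K{\left(D,F \right)} = \frac{1}{\sqrt{D^{2} + F^{2}}}$
$-2392 + K{\left(-31,\left(-2 - -5\right) 1 \left(5 - 5\right) \right)} = -2392 + \frac{1}{\sqrt{\left(-31\right)^{2} + \left(\left(-2 - -5\right) 1 \left(5 - 5\right)\right)^{2}}} = -2392 + \frac{1}{\sqrt{961 + \left(\left(-2 + 5\right) 1 \left(5 - 5\right)\right)^{2}}} = -2392 + \frac{1}{\sqrt{961 + \left(3 \cdot 1 \cdot 0\right)^{2}}} = -2392 + \frac{1}{\sqrt{961 + \left(3 \cdot 0\right)^{2}}} = -2392 + \frac{1}{\sqrt{961 + 0^{2}}} = -2392 + \frac{1}{\sqrt{961 + 0}} = -2392 + \frac{1}{\sqrt{961}} = -2392 + \frac{1}{31} = - \frac{74151}{31}$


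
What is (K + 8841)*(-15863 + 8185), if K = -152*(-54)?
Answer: -130902222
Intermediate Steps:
K = 8208
(K + 8841)*(-15863 + 8185) = (8208 + 8841)*(-15863 + 8185) = 17049*(-7678) = -130902222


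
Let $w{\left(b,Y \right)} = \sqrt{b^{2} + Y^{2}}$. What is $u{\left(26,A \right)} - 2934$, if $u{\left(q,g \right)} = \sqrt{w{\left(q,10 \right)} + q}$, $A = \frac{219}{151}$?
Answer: $-2934 + \sqrt{26 + 2 \sqrt{194}} \approx -2926.7$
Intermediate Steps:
$A = \frac{219}{151}$ ($A = 219 \cdot \frac{1}{151} = \frac{219}{151} \approx 1.4503$)
$w{\left(b,Y \right)} = \sqrt{Y^{2} + b^{2}}$
$u{\left(q,g \right)} = \sqrt{q + \sqrt{100 + q^{2}}}$ ($u{\left(q,g \right)} = \sqrt{\sqrt{10^{2} + q^{2}} + q} = \sqrt{\sqrt{100 + q^{2}} + q} = \sqrt{q + \sqrt{100 + q^{2}}}$)
$u{\left(26,A \right)} - 2934 = \sqrt{26 + \sqrt{100 + 26^{2}}} - 2934 = \sqrt{26 + \sqrt{100 + 676}} - 2934 = \sqrt{26 + \sqrt{776}} - 2934 = \sqrt{26 + 2 \sqrt{194}} - 2934 = -2934 + \sqrt{26 + 2 \sqrt{194}}$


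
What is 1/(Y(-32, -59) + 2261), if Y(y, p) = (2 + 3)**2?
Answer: 1/2286 ≈ 0.00043745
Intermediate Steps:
Y(y, p) = 25 (Y(y, p) = 5**2 = 25)
1/(Y(-32, -59) + 2261) = 1/(25 + 2261) = 1/2286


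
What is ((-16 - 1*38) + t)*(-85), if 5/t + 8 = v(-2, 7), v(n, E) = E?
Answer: 5015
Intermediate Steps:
t = -5 (t = 5/(-8 + 7) = 5/(-1) = 5*(-1) = -5)
((-16 - 1*38) + t)*(-85) = ((-16 - 1*38) - 5)*(-85) = ((-16 - 38) - 5)*(-85) = (-54 - 5)*(-85) = -59*(-85) = 5015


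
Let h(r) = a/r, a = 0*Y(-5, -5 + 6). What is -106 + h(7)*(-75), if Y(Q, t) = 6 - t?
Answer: -106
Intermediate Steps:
a = 0 (a = 0*(6 - (-5 + 6)) = 0*(6 - 1*1) = 0*(6 - 1) = 0*5 = 0)
h(r) = 0 (h(r) = 0/r = 0)
-106 + h(7)*(-75) = -106 + 0*(-75) = -106 + 0 = -106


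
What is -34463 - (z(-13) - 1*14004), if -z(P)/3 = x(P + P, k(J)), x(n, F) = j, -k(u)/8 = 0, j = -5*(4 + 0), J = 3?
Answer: -20519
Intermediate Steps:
j = -20 (j = -5*4 = -20)
k(u) = 0 (k(u) = -8*0 = 0)
x(n, F) = -20
z(P) = 60 (z(P) = -3*(-20) = 60)
-34463 - (z(-13) - 1*14004) = -34463 - (60 - 1*14004) = -34463 - (60 - 14004) = -34463 - 1*(-13944) = -34463 + 13944 = -20519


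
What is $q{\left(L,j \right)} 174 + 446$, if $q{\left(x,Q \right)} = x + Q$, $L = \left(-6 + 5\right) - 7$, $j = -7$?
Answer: $-2164$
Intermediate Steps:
$L = -8$ ($L = -1 - 7 = -8$)
$q{\left(x,Q \right)} = Q + x$
$q{\left(L,j \right)} 174 + 446 = \left(-7 - 8\right) 174 + 446 = \left(-15\right) 174 + 446 = -2610 + 446 = -2164$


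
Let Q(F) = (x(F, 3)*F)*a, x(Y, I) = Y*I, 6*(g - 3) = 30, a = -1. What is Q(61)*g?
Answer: -89304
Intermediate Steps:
g = 8 (g = 3 + (⅙)*30 = 3 + 5 = 8)
x(Y, I) = I*Y
Q(F) = -3*F² (Q(F) = ((3*F)*F)*(-1) = (3*F²)*(-1) = -3*F²)
Q(61)*g = -3*61²*8 = -3*3721*8 = -11163*8 = -89304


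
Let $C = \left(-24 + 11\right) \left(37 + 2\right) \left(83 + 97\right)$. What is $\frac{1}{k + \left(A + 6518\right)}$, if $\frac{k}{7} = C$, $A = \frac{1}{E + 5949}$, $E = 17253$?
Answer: $- \frac{23202}{14670671003} \approx -1.5815 \cdot 10^{-6}$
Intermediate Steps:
$A = \frac{1}{23202}$ ($A = \frac{1}{17253 + 5949} = \frac{1}{23202} \approx 4.31 \cdot 10^{-5}$)
$C = -91260$ ($C = \left(-13\right) 39 \cdot 180 = \left(-507\right) 180 = -91260$)
$k = -638820$ ($k = 7 \left(-91260\right) = -638820$)
$\frac{1}{k + \left(A + 6518\right)} = \frac{1}{-638820 + \left(\frac{1}{23202} + 6518\right)} = \frac{1}{-638820 + \frac{151230637}{23202}} = \frac{1}{- \frac{14670671003}{23202}} = - \frac{23202}{14670671003}$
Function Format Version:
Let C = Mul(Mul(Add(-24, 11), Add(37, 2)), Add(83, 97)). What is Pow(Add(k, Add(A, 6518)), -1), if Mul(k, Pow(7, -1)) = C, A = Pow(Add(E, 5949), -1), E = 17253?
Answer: Rational(-23202, 14670671003) ≈ -1.5815e-6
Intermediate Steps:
A = Rational(1, 23202) (A = Pow(Add(17253, 5949), -1) = Pow(23202, -1) = Rational(1, 23202) ≈ 4.3100e-5)
C = -91260 (C = Mul(Mul(-13, 39), 180) = Mul(-507, 180) = -91260)
k = -638820 (k = Mul(7, -91260) = -638820)
Pow(Add(k, Add(A, 6518)), -1) = Pow(Add(-638820, Add(Rational(1, 23202), 6518)), -1) = Pow(Add(-638820, Rational(151230637, 23202)), -1) = Pow(Rational(-14670671003, 23202), -1) = Rational(-23202, 14670671003)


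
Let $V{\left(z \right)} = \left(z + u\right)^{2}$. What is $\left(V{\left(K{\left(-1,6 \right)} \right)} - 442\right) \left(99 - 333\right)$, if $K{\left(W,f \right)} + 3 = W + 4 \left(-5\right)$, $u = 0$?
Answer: $-31356$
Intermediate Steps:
$K{\left(W,f \right)} = -23 + W$ ($K{\left(W,f \right)} = -3 + \left(W + 4 \left(-5\right)\right) = -3 + \left(W - 20\right) = -3 + \left(-20 + W\right) = -23 + W$)
$V{\left(z \right)} = z^{2}$ ($V{\left(z \right)} = \left(z + 0\right)^{2} = z^{2}$)
$\left(V{\left(K{\left(-1,6 \right)} \right)} - 442\right) \left(99 - 333\right) = \left(\left(-23 - 1\right)^{2} - 442\right) \left(99 - 333\right) = \left(\left(-24\right)^{2} - 442\right) \left(-234\right) = \left(576 - 442\right) \left(-234\right) = 134 \left(-234\right) = -31356$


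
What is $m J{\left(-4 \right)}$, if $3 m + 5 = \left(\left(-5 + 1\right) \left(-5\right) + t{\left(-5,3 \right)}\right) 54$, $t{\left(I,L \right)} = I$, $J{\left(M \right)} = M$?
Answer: $- \frac{3220}{3} \approx -1073.3$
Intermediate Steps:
$m = \frac{805}{3}$ ($m = - \frac{5}{3} + \frac{\left(\left(-5 + 1\right) \left(-5\right) - 5\right) 54}{3} = - \frac{5}{3} + \frac{\left(\left(-4\right) \left(-5\right) - 5\right) 54}{3} = - \frac{5}{3} + \frac{\left(20 - 5\right) 54}{3} = - \frac{5}{3} + \frac{15 \cdot 54}{3} = - \frac{5}{3} + \frac{1}{3} \cdot 810 = - \frac{5}{3} + 270 = \frac{805}{3} \approx 268.33$)
$m J{\left(-4 \right)} = \frac{805}{3} \left(-4\right) = - \frac{3220}{3}$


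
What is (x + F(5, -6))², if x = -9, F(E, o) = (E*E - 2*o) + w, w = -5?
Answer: 529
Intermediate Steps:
F(E, o) = -5 + E² - 2*o (F(E, o) = (E*E - 2*o) - 5 = (E² - 2*o) - 5 = -5 + E² - 2*o)
(x + F(5, -6))² = (-9 + (-5 + 5² - 2*(-6)))² = (-9 + (-5 + 25 + 12))² = (-9 + 32)² = 23² = 529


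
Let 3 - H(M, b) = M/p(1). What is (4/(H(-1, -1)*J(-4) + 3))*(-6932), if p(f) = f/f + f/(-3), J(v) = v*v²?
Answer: 27728/285 ≈ 97.291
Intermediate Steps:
J(v) = v³
p(f) = 1 - f/3 (p(f) = 1 + f*(-⅓) = 1 - f/3)
H(M, b) = 3 - 3*M/2 (H(M, b) = 3 - M/(1 - ⅓*1) = 3 - M/(1 - ⅓) = 3 - M/⅔ = 3 - M*3/2 = 3 - 3*M/2)
(4/(H(-1, -1)*J(-4) + 3))*(-6932) = (4/((3 - 3/2*(-1))*(-4)³ + 3))*(-6932) = (4/((3 + 3/2)*(-64) + 3))*(-6932) = (4/((9/2)*(-64) + 3))*(-6932) = (4/(-288 + 3))*(-6932) = (4/(-285))*(-6932) = (4*(-1/285))*(-6932) = -4/285*(-6932) = 27728/285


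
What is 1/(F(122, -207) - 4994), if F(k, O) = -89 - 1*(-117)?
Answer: -1/4966 ≈ -0.00020137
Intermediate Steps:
F(k, O) = 28 (F(k, O) = -89 + 117 = 28)
1/(F(122, -207) - 4994) = 1/(28 - 4994) = 1/(-4966) = -1/4966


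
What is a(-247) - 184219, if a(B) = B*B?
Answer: -123210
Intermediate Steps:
a(B) = B²
a(-247) - 184219 = (-247)² - 184219 = 61009 - 184219 = -123210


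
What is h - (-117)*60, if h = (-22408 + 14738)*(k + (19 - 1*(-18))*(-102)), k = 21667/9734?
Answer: 140834078255/4867 ≈ 2.8937e+7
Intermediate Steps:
k = 21667/9734 (k = 21667*(1/9734) = 21667/9734 ≈ 2.2259)
h = 140799911915/4867 (h = (-22408 + 14738)*(21667/9734 + (19 - 1*(-18))*(-102)) = -7670*(21667/9734 + (19 + 18)*(-102)) = -7670*(21667/9734 + 37*(-102)) = -7670*(21667/9734 - 3774) = -7670*(-36714449/9734) = 140799911915/4867 ≈ 2.8930e+7)
h - (-117)*60 = 140799911915/4867 - (-117)*60 = 140799911915/4867 - 1*(-7020) = 140799911915/4867 + 7020 = 140834078255/4867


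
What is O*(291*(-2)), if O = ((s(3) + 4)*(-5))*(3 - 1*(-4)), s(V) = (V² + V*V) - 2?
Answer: 407400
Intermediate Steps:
s(V) = -2 + 2*V² (s(V) = (V² + V²) - 2 = 2*V² - 2 = -2 + 2*V²)
O = -700 (O = (((-2 + 2*3²) + 4)*(-5))*(3 - 1*(-4)) = (((-2 + 2*9) + 4)*(-5))*(3 + 4) = (((-2 + 18) + 4)*(-5))*7 = ((16 + 4)*(-5))*7 = (20*(-5))*7 = -100*7 = -700)
O*(291*(-2)) = -203700*(-2) = -700*(-582) = 407400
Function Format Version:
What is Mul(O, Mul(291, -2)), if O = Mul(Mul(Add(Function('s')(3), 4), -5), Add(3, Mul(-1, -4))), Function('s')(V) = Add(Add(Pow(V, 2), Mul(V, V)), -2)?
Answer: 407400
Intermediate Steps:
Function('s')(V) = Add(-2, Mul(2, Pow(V, 2))) (Function('s')(V) = Add(Add(Pow(V, 2), Pow(V, 2)), -2) = Add(Mul(2, Pow(V, 2)), -2) = Add(-2, Mul(2, Pow(V, 2))))
O = -700 (O = Mul(Mul(Add(Add(-2, Mul(2, Pow(3, 2))), 4), -5), Add(3, Mul(-1, -4))) = Mul(Mul(Add(Add(-2, Mul(2, 9)), 4), -5), Add(3, 4)) = Mul(Mul(Add(Add(-2, 18), 4), -5), 7) = Mul(Mul(Add(16, 4), -5), 7) = Mul(Mul(20, -5), 7) = Mul(-100, 7) = -700)
Mul(O, Mul(291, -2)) = Mul(-700, Mul(291, -2)) = Mul(-700, -582) = 407400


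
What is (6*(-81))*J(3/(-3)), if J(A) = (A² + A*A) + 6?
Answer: -3888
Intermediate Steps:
J(A) = 6 + 2*A² (J(A) = (A² + A²) + 6 = 2*A² + 6 = 6 + 2*A²)
(6*(-81))*J(3/(-3)) = (6*(-81))*(6 + 2*(3/(-3))²) = -486*(6 + 2*(3*(-⅓))²) = -486*(6 + 2*(-1)²) = -486*(6 + 2*1) = -486*(6 + 2) = -486*8 = -3888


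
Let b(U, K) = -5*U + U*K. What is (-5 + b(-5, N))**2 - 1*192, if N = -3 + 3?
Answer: 208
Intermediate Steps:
N = 0
b(U, K) = -5*U + K*U
(-5 + b(-5, N))**2 - 1*192 = (-5 - 5*(-5 + 0))**2 - 1*192 = (-5 - 5*(-5))**2 - 192 = (-5 + 25)**2 - 192 = 20**2 - 192 = 400 - 192 = 208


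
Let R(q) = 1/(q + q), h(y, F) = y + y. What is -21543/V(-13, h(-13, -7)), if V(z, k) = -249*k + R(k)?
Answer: -26052/7829 ≈ -3.3276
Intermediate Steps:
h(y, F) = 2*y
R(q) = 1/(2*q)
V(z, k) = 1/(2*k) - 249*k (V(z, k) = -249*k + 1/(2*k) = 1/(2*k) - 249*k)
-21543/V(-13, h(-13, -7)) = -21543/(1/(2*((2*(-13)))) - 498*(-13)) = -21543/((½)/(-26) - 249*(-26)) = -21543/((½)*(-1/26) + 6474) = -21543/(-1/52 + 6474) = -21543/336647/52 = -21543*52/336647 = -26052/7829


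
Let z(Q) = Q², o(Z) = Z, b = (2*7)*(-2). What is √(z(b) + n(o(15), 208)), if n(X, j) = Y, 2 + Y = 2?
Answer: 28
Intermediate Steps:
b = -28 (b = 14*(-2) = -28)
Y = 0 (Y = -2 + 2 = 0)
n(X, j) = 0
√(z(b) + n(o(15), 208)) = √((-28)² + 0) = √(784 + 0) = √784 = 28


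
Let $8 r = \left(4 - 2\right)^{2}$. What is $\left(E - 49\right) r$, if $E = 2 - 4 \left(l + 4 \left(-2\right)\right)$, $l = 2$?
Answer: $- \frac{23}{2} \approx -11.5$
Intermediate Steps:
$E = 26$ ($E = 2 - 4 \left(2 + 4 \left(-2\right)\right) = 2 - 4 \left(2 - 8\right) = 2 - -24 = 2 + 24 = 26$)
$r = \frac{1}{2}$ ($r = \frac{\left(4 - 2\right)^{2}}{8} = \frac{2^{2}}{8} = \frac{1}{8} \cdot 4 = \frac{1}{2} \approx 0.5$)
$\left(E - 49\right) r = \left(26 - 49\right) \frac{1}{2} = \left(-23\right) \frac{1}{2} = - \frac{23}{2}$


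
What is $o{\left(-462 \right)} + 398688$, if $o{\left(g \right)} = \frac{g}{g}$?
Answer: $398689$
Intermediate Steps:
$o{\left(g \right)} = 1$
$o{\left(-462 \right)} + 398688 = 1 + 398688 = 398689$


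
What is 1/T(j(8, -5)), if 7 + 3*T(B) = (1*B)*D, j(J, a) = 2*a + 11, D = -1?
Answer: -3/8 ≈ -0.37500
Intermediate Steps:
j(J, a) = 11 + 2*a
T(B) = -7/3 - B/3 (T(B) = -7/3 + ((1*B)*(-1))/3 = -7/3 + (B*(-1))/3 = -7/3 + (-B)/3 = -7/3 - B/3)
1/T(j(8, -5)) = 1/(-7/3 - (11 + 2*(-5))/3) = 1/(-7/3 - (11 - 10)/3) = 1/(-7/3 - ⅓*1) = 1/(-7/3 - ⅓) = 1/(-8/3) = -3/8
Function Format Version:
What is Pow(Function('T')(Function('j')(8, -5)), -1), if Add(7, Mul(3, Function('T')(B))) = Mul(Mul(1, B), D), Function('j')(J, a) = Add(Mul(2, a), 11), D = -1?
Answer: Rational(-3, 8) ≈ -0.37500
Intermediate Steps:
Function('j')(J, a) = Add(11, Mul(2, a))
Function('T')(B) = Add(Rational(-7, 3), Mul(Rational(-1, 3), B)) (Function('T')(B) = Add(Rational(-7, 3), Mul(Rational(1, 3), Mul(Mul(1, B), -1))) = Add(Rational(-7, 3), Mul(Rational(1, 3), Mul(B, -1))) = Add(Rational(-7, 3), Mul(Rational(1, 3), Mul(-1, B))) = Add(Rational(-7, 3), Mul(Rational(-1, 3), B)))
Pow(Function('T')(Function('j')(8, -5)), -1) = Pow(Add(Rational(-7, 3), Mul(Rational(-1, 3), Add(11, Mul(2, -5)))), -1) = Pow(Add(Rational(-7, 3), Mul(Rational(-1, 3), Add(11, -10))), -1) = Pow(Add(Rational(-7, 3), Mul(Rational(-1, 3), 1)), -1) = Pow(Add(Rational(-7, 3), Rational(-1, 3)), -1) = Pow(Rational(-8, 3), -1) = Rational(-3, 8)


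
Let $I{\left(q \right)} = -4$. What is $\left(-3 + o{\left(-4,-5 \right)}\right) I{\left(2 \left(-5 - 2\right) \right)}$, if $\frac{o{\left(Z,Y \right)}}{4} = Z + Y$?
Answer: $156$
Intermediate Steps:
$o{\left(Z,Y \right)} = 4 Y + 4 Z$ ($o{\left(Z,Y \right)} = 4 \left(Z + Y\right) = 4 \left(Y + Z\right) = 4 Y + 4 Z$)
$\left(-3 + o{\left(-4,-5 \right)}\right) I{\left(2 \left(-5 - 2\right) \right)} = \left(-3 + \left(4 \left(-5\right) + 4 \left(-4\right)\right)\right) \left(-4\right) = \left(-3 - 36\right) \left(-4\right) = \left(-39\right) \left(-4\right) = 156$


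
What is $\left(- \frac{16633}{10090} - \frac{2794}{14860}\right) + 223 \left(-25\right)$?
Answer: $- \frac{20904409071}{3748435} \approx -5576.8$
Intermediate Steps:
$\left(- \frac{16633}{10090} - \frac{2794}{14860}\right) + 223 \left(-25\right) = \left(\left(-16633\right) \frac{1}{10090} - \frac{1397}{7430}\right) - 5575 = \left(- \frac{16633}{10090} - \frac{1397}{7430}\right) - 5575 = - \frac{6883946}{3748435} - 5575 = - \frac{20904409071}{3748435}$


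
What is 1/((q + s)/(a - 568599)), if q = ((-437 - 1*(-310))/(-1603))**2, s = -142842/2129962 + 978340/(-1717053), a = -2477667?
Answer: 7156990367397530684682021/1481468446605628690 ≈ 4.8310e+6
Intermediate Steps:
s = -1164547153853/1828628820993 (s = -142842*1/2129962 + 978340*(-1/1717053) = -71421/1064981 - 978340/1717053 = -1164547153853/1828628820993 ≈ -0.63684)
q = 16129/2569609 (q = ((-437 + 310)*(-1/1603))**2 = (-127*(-1/1603))**2 = (127/1603)**2 = 16129/2569609 ≈ 0.0062768)
1/((q + s)/(a - 568599)) = 1/((16129/2569609 - 1164547153853/1828628820993)/(-2477667 - 568599)) = 1/(-2962936893211257380/4698861076083001737/(-3046266)) = 1/(-2962936893211257380/4698861076083001737*(-1/3046266)) = 1/(1481468446605628690/7156990367397530684682021) = 7156990367397530684682021/1481468446605628690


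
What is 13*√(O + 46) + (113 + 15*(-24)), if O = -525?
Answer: -247 + 13*I*√479 ≈ -247.0 + 284.52*I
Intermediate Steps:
13*√(O + 46) + (113 + 15*(-24)) = 13*√(-525 + 46) + (113 + 15*(-24)) = 13*√(-479) + (113 - 360) = 13*(I*√479) - 247 = 13*I*√479 - 247 = -247 + 13*I*√479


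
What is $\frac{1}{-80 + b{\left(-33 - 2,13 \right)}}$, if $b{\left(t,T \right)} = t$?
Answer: $- \frac{1}{115} \approx -0.0086956$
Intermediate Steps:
$\frac{1}{-80 + b{\left(-33 - 2,13 \right)}} = \frac{1}{-80 - 35} = \frac{1}{-115} = - \frac{1}{115}$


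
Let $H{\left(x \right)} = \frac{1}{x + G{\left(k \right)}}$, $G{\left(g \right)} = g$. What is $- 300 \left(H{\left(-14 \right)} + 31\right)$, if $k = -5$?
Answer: $- \frac{176400}{19} \approx -9284.2$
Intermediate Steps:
$H{\left(x \right)} = \frac{1}{-5 + x}$ ($H{\left(x \right)} = \frac{1}{x - 5} = \frac{1}{-5 + x}$)
$- 300 \left(H{\left(-14 \right)} + 31\right) = - 300 \left(\frac{1}{-5 - 14} + 31\right) = - 300 \left(\frac{1}{-19} + 31\right) = - 300 \left(- \frac{1}{19} + 31\right) = \left(-300\right) \frac{588}{19} = - \frac{176400}{19}$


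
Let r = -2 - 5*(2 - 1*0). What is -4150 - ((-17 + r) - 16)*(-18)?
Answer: -4960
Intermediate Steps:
r = -12 (r = -2 - 5*(2 + 0) = -2 - 5*2 = -2 - 10 = -12)
-4150 - ((-17 + r) - 16)*(-18) = -4150 - ((-17 - 12) - 16)*(-18) = -4150 - (-29 - 16)*(-18) = -4150 - (-45)*(-18) = -4150 - 1*810 = -4150 - 810 = -4960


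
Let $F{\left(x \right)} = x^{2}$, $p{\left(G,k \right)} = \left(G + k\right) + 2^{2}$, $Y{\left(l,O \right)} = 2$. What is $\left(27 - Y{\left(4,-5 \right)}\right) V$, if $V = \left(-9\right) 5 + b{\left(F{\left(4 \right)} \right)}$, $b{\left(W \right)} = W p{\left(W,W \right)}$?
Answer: $13275$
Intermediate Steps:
$p{\left(G,k \right)} = 4 + G + k$ ($p{\left(G,k \right)} = \left(G + k\right) + 4 = 4 + G + k$)
$b{\left(W \right)} = W \left(4 + 2 W\right)$ ($b{\left(W \right)} = W \left(4 + W + W\right) = W \left(4 + 2 W\right)$)
$V = 531$ ($V = \left(-9\right) 5 + 2 \cdot 4^{2} \left(2 + 4^{2}\right) = -45 + 2 \cdot 16 \left(2 + 16\right) = -45 + 2 \cdot 16 \cdot 18 = -45 + 576 = 531$)
$\left(27 - Y{\left(4,-5 \right)}\right) V = \left(27 - 2\right) 531 = 25 \cdot 531 = 13275$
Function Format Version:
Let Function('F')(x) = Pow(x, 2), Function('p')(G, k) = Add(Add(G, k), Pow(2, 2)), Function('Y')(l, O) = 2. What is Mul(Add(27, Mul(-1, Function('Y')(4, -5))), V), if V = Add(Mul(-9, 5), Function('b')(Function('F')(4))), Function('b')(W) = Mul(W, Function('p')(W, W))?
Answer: 13275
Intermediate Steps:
Function('p')(G, k) = Add(4, G, k) (Function('p')(G, k) = Add(Add(G, k), 4) = Add(4, G, k))
Function('b')(W) = Mul(W, Add(4, Mul(2, W))) (Function('b')(W) = Mul(W, Add(4, W, W)) = Mul(W, Add(4, Mul(2, W))))
V = 531 (V = Add(Mul(-9, 5), Mul(2, Pow(4, 2), Add(2, Pow(4, 2)))) = Add(-45, Mul(2, 16, Add(2, 16))) = Add(-45, Mul(2, 16, 18)) = Add(-45, 576) = 531)
Mul(Add(27, Mul(-1, Function('Y')(4, -5))), V) = Mul(Add(27, Mul(-1, 2)), 531) = Mul(Add(27, -2), 531) = Mul(25, 531) = 13275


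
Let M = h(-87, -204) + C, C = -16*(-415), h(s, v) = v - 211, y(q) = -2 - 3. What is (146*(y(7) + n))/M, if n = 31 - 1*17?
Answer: 438/2075 ≈ 0.21108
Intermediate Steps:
y(q) = -5
n = 14 (n = 31 - 17 = 14)
h(s, v) = -211 + v
C = 6640
M = 6225 (M = (-211 - 204) + 6640 = -415 + 6640 = 6225)
(146*(y(7) + n))/M = (146*(-5 + 14))/6225 = (146*9)*(1/6225) = 1314*(1/6225) = 438/2075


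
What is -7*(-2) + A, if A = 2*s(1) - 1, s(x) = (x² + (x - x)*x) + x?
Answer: 17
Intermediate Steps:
s(x) = x + x² (s(x) = (x² + 0*x) + x = (x² + 0) + x = x² + x = x + x²)
A = 3 (A = 2*(1*(1 + 1)) - 1 = 2*(1*2) - 1 = 2*2 - 1 = 4 - 1 = 3)
-7*(-2) + A = -7*(-2) + 3 = 14 + 3 = 17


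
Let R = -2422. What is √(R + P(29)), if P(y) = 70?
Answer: 28*I*√3 ≈ 48.497*I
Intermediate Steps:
√(R + P(29)) = √(-2422 + 70) = √(-2352) = 28*I*√3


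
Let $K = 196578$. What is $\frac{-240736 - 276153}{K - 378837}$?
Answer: $\frac{516889}{182259} \approx 2.836$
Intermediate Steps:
$\frac{-240736 - 276153}{K - 378837} = \frac{-240736 - 276153}{196578 - 378837} = - \frac{516889}{-182259} = \left(-516889\right) \left(- \frac{1}{182259}\right) = \frac{516889}{182259}$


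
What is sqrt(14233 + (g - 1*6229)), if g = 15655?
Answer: sqrt(23659) ≈ 153.81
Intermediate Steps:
sqrt(14233 + (g - 1*6229)) = sqrt(14233 + (15655 - 1*6229)) = sqrt(14233 + (15655 - 6229)) = sqrt(14233 + 9426) = sqrt(23659)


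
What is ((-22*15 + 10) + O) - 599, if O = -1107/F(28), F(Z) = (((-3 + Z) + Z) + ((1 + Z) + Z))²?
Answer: -11121007/12100 ≈ -919.09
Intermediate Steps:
F(Z) = (-2 + 4*Z)² (F(Z) = ((-3 + 2*Z) + (1 + 2*Z))² = (-2 + 4*Z)²)
O = -1107/12100 (O = -1107*1/(4*(-1 + 2*28)²) = -1107*1/(4*(-1 + 56)²) = -1107/(4*55²) = -1107/(4*3025) = -1107/12100 ≈ -0.091488)
((-22*15 + 10) + O) - 599 = ((-22*15 + 10) - 1107/12100) - 599 = ((-330 + 10) - 1107/12100) - 599 = (-320 - 1107/12100) - 599 = -3873107/12100 - 599 = -11121007/12100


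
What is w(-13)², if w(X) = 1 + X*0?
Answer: 1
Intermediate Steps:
w(X) = 1 (w(X) = 1 + 0 = 1)
w(-13)² = 1² = 1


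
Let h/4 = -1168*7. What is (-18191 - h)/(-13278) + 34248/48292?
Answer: -61529213/160305294 ≈ -0.38383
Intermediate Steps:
h = -32704 (h = 4*(-1168*7) = 4*(-8176) = -32704)
(-18191 - h)/(-13278) + 34248/48292 = (-18191 - 1*(-32704))/(-13278) + 34248/48292 = (-18191 + 32704)*(-1/13278) + 34248*(1/48292) = 14513*(-1/13278) + 8562/12073 = -14513/13278 + 8562/12073 = -61529213/160305294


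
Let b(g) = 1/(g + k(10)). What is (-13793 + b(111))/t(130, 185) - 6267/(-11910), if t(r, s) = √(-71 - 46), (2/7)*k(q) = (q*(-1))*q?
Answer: 2089/3970 + 3296528*I*√13/9321 ≈ 0.5262 + 1275.2*I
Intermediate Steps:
k(q) = -7*q²/2 (k(q) = 7*((q*(-1))*q)/2 = 7*((-q)*q)/2 = 7*(-q²)/2 = -7*q²/2)
t(r, s) = 3*I*√13 (t(r, s) = √(-117) = 3*I*√13)
b(g) = 1/(-350 + g) (b(g) = 1/(g - 7/2*10²) = 1/(g - 7/2*100) = 1/(g - 350) = 1/(-350 + g))
(-13793 + b(111))/t(130, 185) - 6267/(-11910) = (-13793 + 1/(-350 + 111))/((3*I*√13)) - 6267/(-11910) = (-13793 + 1/(-239))*(-I*√13/39) - 6267*(-1/11910) = (-13793 - 1/239)*(-I*√13/39) + 2089/3970 = -(-3296528)*I*√13/9321 + 2089/3970 = 3296528*I*√13/9321 + 2089/3970 = 2089/3970 + 3296528*I*√13/9321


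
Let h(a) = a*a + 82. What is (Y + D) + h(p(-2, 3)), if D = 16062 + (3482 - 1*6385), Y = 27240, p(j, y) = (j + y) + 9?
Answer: 40581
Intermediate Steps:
p(j, y) = 9 + j + y
h(a) = 82 + a**2 (h(a) = a**2 + 82 = 82 + a**2)
D = 13159 (D = 16062 + (3482 - 6385) = 16062 - 2903 = 13159)
(Y + D) + h(p(-2, 3)) = (27240 + 13159) + (82 + (9 - 2 + 3)**2) = 40399 + (82 + 10**2) = 40399 + (82 + 100) = 40399 + 182 = 40581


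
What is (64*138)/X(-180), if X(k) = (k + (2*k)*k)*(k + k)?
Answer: -92/242325 ≈ -0.00037966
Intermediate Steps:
X(k) = 2*k*(k + 2*k²) (X(k) = (k + 2*k²)*(2*k) = 2*k*(k + 2*k²))
(64*138)/X(-180) = (64*138)/(((-180)²*(2 + 4*(-180)))) = 8832/((32400*(2 - 720))) = 8832/((32400*(-718))) = 8832/(-23263200) = 8832*(-1/23263200) = -92/242325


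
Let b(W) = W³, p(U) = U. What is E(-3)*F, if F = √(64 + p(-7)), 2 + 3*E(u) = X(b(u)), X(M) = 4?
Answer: 2*√57/3 ≈ 5.0332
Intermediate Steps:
E(u) = ⅔ (E(u) = -⅔ + (⅓)*4 = -⅔ + 4/3 = ⅔)
F = √57 (F = √(64 - 7) = √57 ≈ 7.5498)
E(-3)*F = 2*√57/3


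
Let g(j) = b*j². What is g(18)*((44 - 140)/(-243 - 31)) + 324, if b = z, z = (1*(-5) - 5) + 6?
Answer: -17820/137 ≈ -130.07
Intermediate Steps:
z = -4 (z = (-5 - 5) + 6 = -10 + 6 = -4)
b = -4
g(j) = -4*j²
g(18)*((44 - 140)/(-243 - 31)) + 324 = (-4*18²)*((44 - 140)/(-243 - 31)) + 324 = (-4*324)*(-96/(-274)) + 324 = -(-124416)*(-1)/274 + 324 = -1296*48/137 + 324 = -62208/137 + 324 = -17820/137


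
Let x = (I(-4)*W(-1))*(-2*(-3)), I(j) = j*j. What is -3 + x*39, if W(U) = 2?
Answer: 7485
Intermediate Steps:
I(j) = j**2
x = 192 (x = ((-4)**2*2)*(-2*(-3)) = (16*2)*6 = 32*6 = 192)
-3 + x*39 = -3 + 192*39 = -3 + 7488 = 7485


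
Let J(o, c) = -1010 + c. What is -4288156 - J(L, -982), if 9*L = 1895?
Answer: -4286164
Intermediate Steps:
L = 1895/9 (L = (1/9)*1895 = 1895/9 ≈ 210.56)
-4288156 - J(L, -982) = -4288156 - (-1010 - 982) = -4288156 - 1*(-1992) = -4288156 + 1992 = -4286164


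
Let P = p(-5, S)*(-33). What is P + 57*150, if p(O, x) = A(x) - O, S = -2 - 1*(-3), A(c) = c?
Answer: 8352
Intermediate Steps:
S = 1 (S = -2 + 3 = 1)
p(O, x) = x - O
P = -198 (P = (1 - 1*(-5))*(-33) = (1 + 5)*(-33) = 6*(-33) = -198)
P + 57*150 = -198 + 57*150 = -198 + 8550 = 8352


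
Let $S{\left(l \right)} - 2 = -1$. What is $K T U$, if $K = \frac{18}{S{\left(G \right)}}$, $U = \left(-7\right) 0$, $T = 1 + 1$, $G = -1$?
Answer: $0$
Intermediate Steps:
$S{\left(l \right)} = 1$ ($S{\left(l \right)} = 2 - 1 = 1$)
$T = 2$
$U = 0$
$K = 18$ ($K = \frac{18}{1} = 18 \cdot 1 = 18$)
$K T U = 18 \cdot 2 \cdot 0 = 36 \cdot 0 = 0$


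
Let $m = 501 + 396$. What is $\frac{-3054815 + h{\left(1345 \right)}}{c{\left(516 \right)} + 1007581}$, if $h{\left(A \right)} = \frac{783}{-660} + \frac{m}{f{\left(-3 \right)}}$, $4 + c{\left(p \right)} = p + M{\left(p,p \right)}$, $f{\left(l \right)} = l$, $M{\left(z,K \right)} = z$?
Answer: $- \frac{672125341}{221893980} \approx -3.029$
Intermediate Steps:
$m = 897$
$c{\left(p \right)} = -4 + 2 p$ ($c{\left(p \right)} = -4 + \left(p + p\right) = -4 + 2 p$)
$h{\left(A \right)} = - \frac{66041}{220}$ ($h{\left(A \right)} = \frac{783}{-660} + \frac{897}{-3} = 783 \left(- \frac{1}{660}\right) + 897 \left(- \frac{1}{3}\right) = - \frac{261}{220} - 299 = - \frac{66041}{220}$)
$\frac{-3054815 + h{\left(1345 \right)}}{c{\left(516 \right)} + 1007581} = \frac{-3054815 - \frac{66041}{220}}{\left(-4 + 2 \cdot 516\right) + 1007581} = - \frac{672125341}{220 \left(\left(-4 + 1032\right) + 1007581\right)} = - \frac{672125341}{220 \left(1028 + 1007581\right)} = - \frac{672125341}{220 \cdot 1008609} = \left(- \frac{672125341}{220}\right) \frac{1}{1008609} = - \frac{672125341}{221893980}$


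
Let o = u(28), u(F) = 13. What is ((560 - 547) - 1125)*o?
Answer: -14456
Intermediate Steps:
o = 13
((560 - 547) - 1125)*o = ((560 - 547) - 1125)*13 = (13 - 1125)*13 = -1112*13 = -14456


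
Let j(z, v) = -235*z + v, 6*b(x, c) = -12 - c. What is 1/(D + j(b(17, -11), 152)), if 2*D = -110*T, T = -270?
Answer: 6/90247 ≈ 6.6484e-5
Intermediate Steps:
b(x, c) = -2 - c/6 (b(x, c) = (-12 - c)/6 = -2 - c/6)
j(z, v) = v - 235*z
D = 14850 (D = (-110*(-270))/2 = (1/2)*29700 = 14850)
1/(D + j(b(17, -11), 152)) = 1/(14850 + (152 - 235*(-2 - 1/6*(-11)))) = 1/(14850 + (152 - 235*(-2 + 11/6))) = 1/(14850 + (152 - 235*(-1/6))) = 1/(14850 + (152 + 235/6)) = 1/(14850 + 1147/6) = 1/(90247/6) = 6/90247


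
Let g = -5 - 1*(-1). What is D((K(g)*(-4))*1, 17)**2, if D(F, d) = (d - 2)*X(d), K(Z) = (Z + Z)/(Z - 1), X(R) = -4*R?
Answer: 1040400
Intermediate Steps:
g = -4 (g = -5 + 1 = -4)
K(Z) = 2*Z/(-1 + Z) (K(Z) = (2*Z)/(-1 + Z) = 2*Z/(-1 + Z))
D(F, d) = -4*d*(-2 + d) (D(F, d) = (d - 2)*(-4*d) = (-2 + d)*(-4*d) = -4*d*(-2 + d))
D((K(g)*(-4))*1, 17)**2 = (4*17*(2 - 1*17))**2 = (4*17*(2 - 17))**2 = (4*17*(-15))**2 = (-1020)**2 = 1040400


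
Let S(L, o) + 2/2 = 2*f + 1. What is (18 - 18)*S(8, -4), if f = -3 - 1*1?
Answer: 0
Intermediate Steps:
f = -4 (f = -3 - 1 = -4)
S(L, o) = -8 (S(L, o) = -1 + (2*(-4) + 1) = -1 + (-8 + 1) = -1 - 7 = -8)
(18 - 18)*S(8, -4) = (18 - 18)*(-8) = 0*(-8) = 0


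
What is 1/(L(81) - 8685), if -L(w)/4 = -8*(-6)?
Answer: -1/8877 ≈ -0.00011265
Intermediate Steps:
L(w) = -192 (L(w) = -(-32)*(-6) = -4*48 = -192)
1/(L(81) - 8685) = 1/(-192 - 8685) = 1/(-8877) = -1/8877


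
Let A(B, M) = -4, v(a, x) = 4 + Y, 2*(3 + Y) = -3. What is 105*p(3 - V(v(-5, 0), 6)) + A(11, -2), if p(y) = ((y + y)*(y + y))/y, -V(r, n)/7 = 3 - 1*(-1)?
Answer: 13016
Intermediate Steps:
Y = -9/2 (Y = -3 + (½)*(-3) = -3 - 3/2 = -9/2 ≈ -4.5000)
v(a, x) = -½ (v(a, x) = 4 - 9/2 = -½)
V(r, n) = -28 (V(r, n) = -7*(3 - 1*(-1)) = -7*(3 + 1) = -7*4 = -28)
p(y) = 4*y (p(y) = ((2*y)*(2*y))/y = (4*y²)/y = 4*y)
105*p(3 - V(v(-5, 0), 6)) + A(11, -2) = 105*(4*(3 - 1*(-28))) - 4 = 105*(4*(3 + 28)) - 4 = 105*(4*31) - 4 = 105*124 - 4 = 13020 - 4 = 13016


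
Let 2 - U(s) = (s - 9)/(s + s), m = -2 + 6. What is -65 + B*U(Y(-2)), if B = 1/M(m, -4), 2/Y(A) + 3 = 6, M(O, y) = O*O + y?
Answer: -1029/16 ≈ -64.313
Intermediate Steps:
m = 4
M(O, y) = y + O**2 (M(O, y) = O**2 + y = y + O**2)
Y(A) = 2/3 (Y(A) = 2/(-3 + 6) = 2/3)
U(s) = 2 - (-9 + s)/(2*s) (U(s) = 2 - (s - 9)/(s + s) = 2 - (-9 + s)/(2*s))
B = 1/12 (B = 1/(-4 + 4**2) = 1/(-4 + 16) = 1/12 ≈ 0.083333)
-65 + B*U(Y(-2)) = -65 + (3*(3 + 2/3)/(2*(2/3)))/12 = -65 + ((3/2)*(3/2)*(11/3))/12 = -65 + (1/12)*(33/4) = -65 + 11/16 = -1029/16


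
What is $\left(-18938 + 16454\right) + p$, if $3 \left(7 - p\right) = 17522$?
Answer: $- \frac{24953}{3} \approx -8317.7$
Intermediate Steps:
$p = - \frac{17501}{3}$ ($p = 7 - \frac{17522}{3} = - \frac{17501}{3} \approx -5833.7$)
$\left(-18938 + 16454\right) + p = \left(-18938 + 16454\right) - \frac{17501}{3} = -2484 - \frac{17501}{3} = - \frac{24953}{3}$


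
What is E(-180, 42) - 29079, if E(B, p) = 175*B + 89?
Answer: -60490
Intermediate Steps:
E(B, p) = 89 + 175*B
E(-180, 42) - 29079 = (89 + 175*(-180)) - 29079 = (89 - 31500) - 29079 = -31411 - 29079 = -60490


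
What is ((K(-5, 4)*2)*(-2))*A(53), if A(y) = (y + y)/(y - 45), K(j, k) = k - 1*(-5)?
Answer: -477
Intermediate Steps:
K(j, k) = 5 + k (K(j, k) = k + 5 = 5 + k)
A(y) = 2*y/(-45 + y) (A(y) = (2*y)/(-45 + y) = 2*y/(-45 + y))
((K(-5, 4)*2)*(-2))*A(53) = (((5 + 4)*2)*(-2))*(2*53/(-45 + 53)) = ((9*2)*(-2))*(2*53/8) = (18*(-2))*(2*53*(1/8)) = -36*53/4 = -477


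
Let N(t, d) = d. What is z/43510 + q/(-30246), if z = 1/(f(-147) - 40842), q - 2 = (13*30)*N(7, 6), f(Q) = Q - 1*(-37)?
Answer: -2086513015043/26946486846960 ≈ -0.077432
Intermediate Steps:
f(Q) = 37 + Q (f(Q) = Q + 37 = 37 + Q)
q = 2342 (q = 2 + (13*30)*6 = 2 + 390*6 = 2 + 2340 = 2342)
z = -1/40952 (z = 1/((37 - 147) - 40842) = 1/(-110 - 40842) = 1/(-40952) = -1/40952 ≈ -2.4419e-5)
z/43510 + q/(-30246) = -1/40952/43510 + 2342/(-30246) = -1/40952*1/43510 + 2342*(-1/30246) = -1/1781821520 - 1171/15123 = -2086513015043/26946486846960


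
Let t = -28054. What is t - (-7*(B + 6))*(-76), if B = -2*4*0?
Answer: -31246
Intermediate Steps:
B = 0 (B = -8*0 = 0)
t - (-7*(B + 6))*(-76) = -28054 - (-7*(0 + 6))*(-76) = -28054 - (-7*6)*(-76) = -28054 - (-42)*(-76) = -28054 - 1*3192 = -28054 - 3192 = -31246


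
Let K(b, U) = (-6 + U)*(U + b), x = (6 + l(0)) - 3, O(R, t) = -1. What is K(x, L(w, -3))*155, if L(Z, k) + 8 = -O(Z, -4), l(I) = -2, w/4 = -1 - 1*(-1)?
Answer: 12090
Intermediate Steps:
w = 0 (w = 4*(-1 - 1*(-1)) = 4*(-1 + 1) = 4*0 = 0)
x = 1 (x = (6 - 2) - 3 = 4 - 3 = 1)
L(Z, k) = -7 (L(Z, k) = -8 - 1*(-1) = -8 + 1 = -7)
K(x, L(w, -3))*155 = ((-7)**2 - 6*(-7) - 6*1 - 7*1)*155 = (49 + 42 - 6 - 7)*155 = 78*155 = 12090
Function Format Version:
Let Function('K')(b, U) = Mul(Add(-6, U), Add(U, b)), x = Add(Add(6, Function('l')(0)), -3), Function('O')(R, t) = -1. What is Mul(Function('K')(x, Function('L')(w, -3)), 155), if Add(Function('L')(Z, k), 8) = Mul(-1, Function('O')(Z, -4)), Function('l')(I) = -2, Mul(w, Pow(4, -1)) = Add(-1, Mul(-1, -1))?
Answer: 12090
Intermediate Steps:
w = 0 (w = Mul(4, Add(-1, Mul(-1, -1))) = Mul(4, Add(-1, 1)) = Mul(4, 0) = 0)
x = 1 (x = Add(Add(6, -2), -3) = Add(4, -3) = 1)
Function('L')(Z, k) = -7 (Function('L')(Z, k) = Add(-8, Mul(-1, -1)) = Add(-8, 1) = -7)
Mul(Function('K')(x, Function('L')(w, -3)), 155) = Mul(Add(Pow(-7, 2), Mul(-6, -7), Mul(-6, 1), Mul(-7, 1)), 155) = Mul(Add(49, 42, -6, -7), 155) = Mul(78, 155) = 12090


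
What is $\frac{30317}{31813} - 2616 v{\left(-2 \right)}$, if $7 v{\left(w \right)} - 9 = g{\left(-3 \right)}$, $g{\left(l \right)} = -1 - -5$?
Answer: $- \frac{1081684285}{222691} \approx -4857.3$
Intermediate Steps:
$g{\left(l \right)} = 4$ ($g{\left(l \right)} = -1 + 5 = 4$)
$v{\left(w \right)} = \frac{13}{7}$ ($v{\left(w \right)} = \frac{9}{7} + \frac{1}{7} \cdot 4 = \frac{9}{7} + \frac{4}{7} = \frac{13}{7}$)
$\frac{30317}{31813} - 2616 v{\left(-2 \right)} = \frac{30317}{31813} - \frac{34008}{7} = - \frac{1081684285}{222691}$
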